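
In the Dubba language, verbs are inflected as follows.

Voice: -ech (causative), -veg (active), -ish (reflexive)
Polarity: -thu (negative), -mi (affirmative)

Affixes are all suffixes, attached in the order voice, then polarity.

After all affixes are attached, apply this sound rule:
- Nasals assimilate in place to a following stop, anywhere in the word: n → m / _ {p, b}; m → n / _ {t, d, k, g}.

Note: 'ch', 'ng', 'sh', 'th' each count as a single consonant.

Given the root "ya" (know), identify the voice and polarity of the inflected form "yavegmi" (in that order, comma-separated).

Segment: ya-veg-mi.
voice: -veg → active.
polarity: -mi → affirmative.

active, affirmative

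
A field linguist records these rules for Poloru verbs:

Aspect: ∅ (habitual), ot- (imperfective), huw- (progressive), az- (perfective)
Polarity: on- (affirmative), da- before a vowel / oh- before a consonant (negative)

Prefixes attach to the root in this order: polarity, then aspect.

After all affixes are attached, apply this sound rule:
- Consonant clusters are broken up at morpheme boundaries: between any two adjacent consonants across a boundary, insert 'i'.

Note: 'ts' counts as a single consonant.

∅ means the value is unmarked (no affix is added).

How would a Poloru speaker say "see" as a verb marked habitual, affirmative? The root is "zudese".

Attach polarity affirmative on- → onzudese.
aspect = habitual: zero marking, form stays onzudese.
Apply epenthesis: onzudese → onizudese.

onizudese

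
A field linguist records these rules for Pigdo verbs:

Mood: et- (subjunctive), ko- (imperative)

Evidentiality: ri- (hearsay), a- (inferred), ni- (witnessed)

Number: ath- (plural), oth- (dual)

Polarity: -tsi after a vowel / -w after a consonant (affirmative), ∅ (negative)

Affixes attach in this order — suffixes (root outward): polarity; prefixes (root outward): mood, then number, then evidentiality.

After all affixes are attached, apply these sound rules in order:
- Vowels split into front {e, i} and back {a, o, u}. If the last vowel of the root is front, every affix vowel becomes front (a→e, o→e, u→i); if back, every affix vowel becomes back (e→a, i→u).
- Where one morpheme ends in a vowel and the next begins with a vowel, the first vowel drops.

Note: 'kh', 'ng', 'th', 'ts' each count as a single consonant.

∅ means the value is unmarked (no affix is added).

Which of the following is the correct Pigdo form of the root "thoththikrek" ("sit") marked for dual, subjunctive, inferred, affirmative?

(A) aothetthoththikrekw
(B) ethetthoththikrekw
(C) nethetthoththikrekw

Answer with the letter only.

B

Attach mood subjunctive et- → etthoththikrek.
Attach number dual oth- → othetthoththikrek.
Attach polarity affirmative -w (after consonant 'k') → othetthoththikrekw.
Attach evidentiality inferred a- → aothetthoththikrekw.
Apply vowel harmony: aothetthoththikrekw → eethetthoththikrekw.
Apply vowel deletion: eethetthoththikrekw → ethetthoththikrekw.
So the correct form is ethetthoththikrekw, option (B).
(C) nethetthoththikrekw is wrong: it uses witnessed instead of inferred for evidentiality.
(A) aothetthoththikrekw is wrong: it fails to apply the sound rule(s).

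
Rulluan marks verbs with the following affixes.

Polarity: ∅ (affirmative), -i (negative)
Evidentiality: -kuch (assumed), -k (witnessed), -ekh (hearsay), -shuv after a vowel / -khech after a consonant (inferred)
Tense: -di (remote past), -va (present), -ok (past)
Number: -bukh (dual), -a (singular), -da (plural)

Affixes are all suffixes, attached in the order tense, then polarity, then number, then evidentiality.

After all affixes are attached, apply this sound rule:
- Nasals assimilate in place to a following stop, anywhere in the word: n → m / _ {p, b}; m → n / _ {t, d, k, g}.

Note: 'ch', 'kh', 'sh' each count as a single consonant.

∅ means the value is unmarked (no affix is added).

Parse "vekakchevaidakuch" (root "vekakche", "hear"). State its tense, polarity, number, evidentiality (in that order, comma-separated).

present, negative, plural, assumed

Segment: vekakche-va-i-da-kuch.
tense: -va → present.
polarity: -i → negative.
number: -da → plural.
evidentiality: -kuch → assumed.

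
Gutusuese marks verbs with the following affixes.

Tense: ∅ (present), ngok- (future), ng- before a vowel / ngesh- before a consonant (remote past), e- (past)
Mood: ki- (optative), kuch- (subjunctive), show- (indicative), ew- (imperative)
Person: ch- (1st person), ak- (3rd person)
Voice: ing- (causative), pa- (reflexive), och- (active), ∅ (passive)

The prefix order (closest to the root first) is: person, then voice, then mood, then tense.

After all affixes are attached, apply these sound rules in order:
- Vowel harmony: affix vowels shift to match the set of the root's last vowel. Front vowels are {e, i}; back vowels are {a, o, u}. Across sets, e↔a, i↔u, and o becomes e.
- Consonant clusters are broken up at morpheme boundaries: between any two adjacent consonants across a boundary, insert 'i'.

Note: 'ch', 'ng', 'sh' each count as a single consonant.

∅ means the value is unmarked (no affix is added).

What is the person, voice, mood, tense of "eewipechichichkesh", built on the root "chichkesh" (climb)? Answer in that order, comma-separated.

1st person, reflexive, imperative, past

Segment: e-ew-pa-ch-chichkesh.
person: ch- → 1st person.
voice: pa- → reflexive.
mood: ew- → imperative.
tense: e- → past.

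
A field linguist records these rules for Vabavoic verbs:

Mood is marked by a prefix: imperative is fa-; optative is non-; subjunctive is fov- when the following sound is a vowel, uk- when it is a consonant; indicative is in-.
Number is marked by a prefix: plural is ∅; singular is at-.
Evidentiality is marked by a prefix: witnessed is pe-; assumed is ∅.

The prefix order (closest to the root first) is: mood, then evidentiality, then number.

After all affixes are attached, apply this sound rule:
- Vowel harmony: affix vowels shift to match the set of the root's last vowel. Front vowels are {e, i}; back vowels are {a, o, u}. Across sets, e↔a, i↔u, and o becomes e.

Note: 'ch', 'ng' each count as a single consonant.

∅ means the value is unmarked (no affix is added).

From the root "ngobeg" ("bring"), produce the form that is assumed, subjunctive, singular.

Attach mood subjunctive uk- (before consonant 'ng') → ukngobeg.
evidentiality = assumed: zero marking, form stays ukngobeg.
Attach number singular at- → atukngobeg.
Apply vowel harmony: atukngobeg → etikngobeg.

etikngobeg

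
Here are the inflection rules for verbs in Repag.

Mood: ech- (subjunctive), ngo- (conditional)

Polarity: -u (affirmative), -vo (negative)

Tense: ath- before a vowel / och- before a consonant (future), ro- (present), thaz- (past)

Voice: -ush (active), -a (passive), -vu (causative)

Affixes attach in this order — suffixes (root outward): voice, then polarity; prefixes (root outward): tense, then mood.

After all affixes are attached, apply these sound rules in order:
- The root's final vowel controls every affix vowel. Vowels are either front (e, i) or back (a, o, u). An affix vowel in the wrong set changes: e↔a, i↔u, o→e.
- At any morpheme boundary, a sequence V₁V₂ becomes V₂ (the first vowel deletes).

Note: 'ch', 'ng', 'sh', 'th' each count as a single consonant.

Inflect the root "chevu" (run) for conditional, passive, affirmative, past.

Attach voice passive -a → chevua.
Attach tense past thaz- → thazchevua.
Attach polarity affirmative -u → thazchevuau.
Attach mood conditional ngo- → ngothazchevuau.
Vowel harmony: no change.
Apply vowel deletion: ngothazchevuau → ngothazchevu.

ngothazchevu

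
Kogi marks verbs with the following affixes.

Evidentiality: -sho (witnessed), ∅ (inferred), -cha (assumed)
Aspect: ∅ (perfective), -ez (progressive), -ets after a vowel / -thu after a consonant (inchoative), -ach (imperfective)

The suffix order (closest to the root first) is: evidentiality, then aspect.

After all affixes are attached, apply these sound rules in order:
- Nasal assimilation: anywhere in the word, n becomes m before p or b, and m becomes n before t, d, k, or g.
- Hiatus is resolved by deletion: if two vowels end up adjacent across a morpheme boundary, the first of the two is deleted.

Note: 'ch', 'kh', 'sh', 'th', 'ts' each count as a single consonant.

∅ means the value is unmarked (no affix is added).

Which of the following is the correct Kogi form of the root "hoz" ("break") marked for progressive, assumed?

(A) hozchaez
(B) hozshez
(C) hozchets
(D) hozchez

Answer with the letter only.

D

Attach evidentiality assumed -cha → hozcha.
Attach aspect progressive -ez → hozchaez.
Nasal assimilation: no change.
Apply vowel deletion: hozchaez → hozchez.
So the correct form is hozchez, option (D).
(A) hozchaez is wrong: it fails to apply the sound rule(s).
(B) hozshez is wrong: it uses witnessed instead of assumed for evidentiality.
(C) hozchets is wrong: it uses inchoative instead of progressive for aspect.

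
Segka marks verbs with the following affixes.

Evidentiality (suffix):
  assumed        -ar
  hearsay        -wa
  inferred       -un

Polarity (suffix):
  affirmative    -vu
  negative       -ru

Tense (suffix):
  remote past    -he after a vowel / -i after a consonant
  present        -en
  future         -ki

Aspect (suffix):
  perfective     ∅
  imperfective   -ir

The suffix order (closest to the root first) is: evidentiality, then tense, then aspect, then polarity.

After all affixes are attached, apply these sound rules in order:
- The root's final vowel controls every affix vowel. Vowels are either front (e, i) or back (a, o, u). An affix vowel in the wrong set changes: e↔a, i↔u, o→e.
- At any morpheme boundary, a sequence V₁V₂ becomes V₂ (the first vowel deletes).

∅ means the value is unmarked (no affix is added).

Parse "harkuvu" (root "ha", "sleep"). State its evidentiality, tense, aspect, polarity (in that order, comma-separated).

Segment: ha-ar-ki-vu.
evidentiality: -ar → assumed.
tense: -ki → future.
aspect: ∅ → perfective.
polarity: -vu → affirmative.

assumed, future, perfective, affirmative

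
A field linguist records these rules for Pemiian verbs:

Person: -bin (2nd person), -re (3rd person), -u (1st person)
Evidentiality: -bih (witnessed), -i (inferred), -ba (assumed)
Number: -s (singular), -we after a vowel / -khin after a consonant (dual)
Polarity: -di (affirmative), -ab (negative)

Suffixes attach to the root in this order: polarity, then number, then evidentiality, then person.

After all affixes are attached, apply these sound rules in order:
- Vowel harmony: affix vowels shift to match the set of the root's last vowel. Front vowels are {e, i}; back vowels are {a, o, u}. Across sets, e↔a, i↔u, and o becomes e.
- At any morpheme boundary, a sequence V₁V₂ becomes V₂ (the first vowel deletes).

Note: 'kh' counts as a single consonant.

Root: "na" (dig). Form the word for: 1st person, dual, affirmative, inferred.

Attach polarity affirmative -di → nadi.
Attach number dual -we (after vowel 'i') → nadiwe.
Attach evidentiality inferred -i → nadiwei.
Attach person 1st person -u → nadiweiu.
Apply vowel harmony: nadiweiu → naduwauu.
Apply vowel deletion: naduwauu → naduwu.

naduwu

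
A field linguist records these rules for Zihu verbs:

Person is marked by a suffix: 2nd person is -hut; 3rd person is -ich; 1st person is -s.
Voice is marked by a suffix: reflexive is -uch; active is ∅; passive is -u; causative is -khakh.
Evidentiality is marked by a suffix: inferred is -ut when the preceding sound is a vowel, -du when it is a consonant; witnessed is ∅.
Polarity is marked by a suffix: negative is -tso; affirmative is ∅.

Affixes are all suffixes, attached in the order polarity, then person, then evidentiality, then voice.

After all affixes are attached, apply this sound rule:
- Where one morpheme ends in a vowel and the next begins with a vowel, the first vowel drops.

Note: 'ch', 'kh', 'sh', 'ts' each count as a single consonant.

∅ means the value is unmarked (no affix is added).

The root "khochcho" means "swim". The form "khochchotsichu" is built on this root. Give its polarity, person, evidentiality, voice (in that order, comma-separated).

negative, 3rd person, witnessed, passive

Segment: khochcho-tso-ich-u.
polarity: -tso → negative.
person: -ich → 3rd person.
evidentiality: ∅ → witnessed.
voice: -u → passive.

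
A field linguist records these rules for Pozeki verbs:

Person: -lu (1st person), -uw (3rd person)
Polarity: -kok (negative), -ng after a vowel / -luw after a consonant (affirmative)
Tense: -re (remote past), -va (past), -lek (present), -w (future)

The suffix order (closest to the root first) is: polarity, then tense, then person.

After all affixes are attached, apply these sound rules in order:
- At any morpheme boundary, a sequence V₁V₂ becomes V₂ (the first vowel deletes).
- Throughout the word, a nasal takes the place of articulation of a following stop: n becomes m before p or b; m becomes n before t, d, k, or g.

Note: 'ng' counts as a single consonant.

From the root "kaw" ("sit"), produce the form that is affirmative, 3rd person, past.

kawluwvuw

Attach polarity affirmative -luw (after consonant 'w') → kawluw.
Attach tense past -va → kawluwva.
Attach person 3rd person -uw → kawluwvauw.
Apply vowel deletion: kawluwvauw → kawluwvuw.
Nasal assimilation: no change.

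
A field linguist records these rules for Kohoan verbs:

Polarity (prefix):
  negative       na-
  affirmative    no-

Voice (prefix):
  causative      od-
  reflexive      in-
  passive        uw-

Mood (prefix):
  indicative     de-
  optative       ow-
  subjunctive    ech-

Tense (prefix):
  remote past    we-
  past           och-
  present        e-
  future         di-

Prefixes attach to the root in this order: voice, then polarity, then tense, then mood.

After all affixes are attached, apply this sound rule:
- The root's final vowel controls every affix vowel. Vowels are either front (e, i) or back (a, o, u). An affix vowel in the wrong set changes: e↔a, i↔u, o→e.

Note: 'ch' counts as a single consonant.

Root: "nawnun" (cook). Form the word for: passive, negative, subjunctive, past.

achochnauwnawnun

Attach voice passive uw- → uwnawnun.
Attach polarity negative na- → nauwnawnun.
Attach tense past och- → ochnauwnawnun.
Attach mood subjunctive ech- → echochnauwnawnun.
Apply vowel harmony: echochnauwnawnun → achochnauwnawnun.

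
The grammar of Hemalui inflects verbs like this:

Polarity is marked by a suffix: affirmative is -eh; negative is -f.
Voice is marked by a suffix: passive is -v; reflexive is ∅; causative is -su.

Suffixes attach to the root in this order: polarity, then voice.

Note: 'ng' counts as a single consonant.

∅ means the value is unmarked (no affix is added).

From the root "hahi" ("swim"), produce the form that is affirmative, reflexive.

hahieh

Attach polarity affirmative -eh → hahieh.
voice = reflexive: zero marking, form stays hahieh.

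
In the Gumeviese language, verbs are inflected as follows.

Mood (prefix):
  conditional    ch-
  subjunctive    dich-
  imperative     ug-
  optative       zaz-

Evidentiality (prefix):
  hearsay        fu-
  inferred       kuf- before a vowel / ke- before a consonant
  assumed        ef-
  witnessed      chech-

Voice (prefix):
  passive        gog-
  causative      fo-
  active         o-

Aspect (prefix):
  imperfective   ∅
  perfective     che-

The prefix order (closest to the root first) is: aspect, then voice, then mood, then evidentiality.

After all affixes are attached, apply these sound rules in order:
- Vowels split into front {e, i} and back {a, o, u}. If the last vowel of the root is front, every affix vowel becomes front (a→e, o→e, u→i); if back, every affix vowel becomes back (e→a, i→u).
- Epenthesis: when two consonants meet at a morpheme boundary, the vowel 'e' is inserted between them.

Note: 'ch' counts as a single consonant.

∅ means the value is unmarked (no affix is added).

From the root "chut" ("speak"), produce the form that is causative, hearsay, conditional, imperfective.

fuchefochut

aspect = imperfective: zero marking, form stays chut.
Attach voice causative fo- → fochut.
Attach mood conditional ch- → chfochut.
Attach evidentiality hearsay fu- → fuchfochut.
Vowel harmony: no change.
Apply epenthesis: fuchfochut → fuchefochut.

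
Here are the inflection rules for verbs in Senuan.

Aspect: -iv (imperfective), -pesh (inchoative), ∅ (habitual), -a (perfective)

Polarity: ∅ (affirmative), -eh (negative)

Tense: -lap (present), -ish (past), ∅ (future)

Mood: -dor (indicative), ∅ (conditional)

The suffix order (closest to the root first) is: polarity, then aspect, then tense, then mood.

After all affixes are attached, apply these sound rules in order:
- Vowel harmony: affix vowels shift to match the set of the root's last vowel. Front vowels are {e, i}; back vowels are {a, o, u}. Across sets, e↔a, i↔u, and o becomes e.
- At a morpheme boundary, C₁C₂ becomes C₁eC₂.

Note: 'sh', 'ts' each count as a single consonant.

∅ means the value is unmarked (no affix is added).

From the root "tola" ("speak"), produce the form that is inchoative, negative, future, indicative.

Attach polarity negative -eh → tolaeh.
Attach aspect inchoative -pesh → tolaehpesh.
tense = future: zero marking, form stays tolaehpesh.
Attach mood indicative -dor → tolaehpeshdor.
Apply vowel harmony: tolaehpeshdor → tolaahpashdor.
Apply epenthesis: tolaahpashdor → tolaahepashedor.

tolaahepashedor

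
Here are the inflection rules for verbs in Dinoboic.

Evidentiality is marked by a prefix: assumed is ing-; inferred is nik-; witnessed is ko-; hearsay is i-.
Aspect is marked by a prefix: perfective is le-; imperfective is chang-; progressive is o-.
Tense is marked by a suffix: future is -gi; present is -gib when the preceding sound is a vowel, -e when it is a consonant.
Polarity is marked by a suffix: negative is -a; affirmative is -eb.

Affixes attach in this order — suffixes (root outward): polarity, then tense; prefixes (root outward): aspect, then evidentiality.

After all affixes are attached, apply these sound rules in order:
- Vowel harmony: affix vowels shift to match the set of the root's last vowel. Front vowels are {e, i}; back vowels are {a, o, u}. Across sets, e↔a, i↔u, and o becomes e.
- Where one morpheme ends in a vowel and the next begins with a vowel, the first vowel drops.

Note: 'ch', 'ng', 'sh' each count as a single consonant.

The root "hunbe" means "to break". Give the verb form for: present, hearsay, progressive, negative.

Attach aspect progressive o- → ohunbe.
Attach polarity negative -a → ohunbea.
Attach evidentiality hearsay i- → iohunbea.
Attach tense present -gib (after vowel 'a') → iohunbeagib.
Apply vowel harmony: iohunbeagib → iehunbeegib.
Apply vowel deletion: iehunbeegib → ehunbegib.

ehunbegib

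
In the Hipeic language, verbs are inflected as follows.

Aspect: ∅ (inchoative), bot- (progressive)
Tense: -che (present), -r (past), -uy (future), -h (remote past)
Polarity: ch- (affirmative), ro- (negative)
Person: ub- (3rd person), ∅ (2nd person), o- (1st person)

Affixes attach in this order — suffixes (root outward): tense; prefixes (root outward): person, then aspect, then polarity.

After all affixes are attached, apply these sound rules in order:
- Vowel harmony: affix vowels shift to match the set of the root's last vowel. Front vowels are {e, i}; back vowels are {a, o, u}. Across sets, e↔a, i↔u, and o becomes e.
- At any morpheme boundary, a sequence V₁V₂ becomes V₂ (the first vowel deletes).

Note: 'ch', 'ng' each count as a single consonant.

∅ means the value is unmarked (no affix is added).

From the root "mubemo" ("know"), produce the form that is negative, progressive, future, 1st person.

Attach tense future -uy → mubemouy.
Attach person 1st person o- → omubemouy.
Attach aspect progressive bot- → botomubemouy.
Attach polarity negative ro- → robotomubemouy.
Vowel harmony: no change.
Apply vowel deletion: robotomubemouy → robotomubemuy.

robotomubemuy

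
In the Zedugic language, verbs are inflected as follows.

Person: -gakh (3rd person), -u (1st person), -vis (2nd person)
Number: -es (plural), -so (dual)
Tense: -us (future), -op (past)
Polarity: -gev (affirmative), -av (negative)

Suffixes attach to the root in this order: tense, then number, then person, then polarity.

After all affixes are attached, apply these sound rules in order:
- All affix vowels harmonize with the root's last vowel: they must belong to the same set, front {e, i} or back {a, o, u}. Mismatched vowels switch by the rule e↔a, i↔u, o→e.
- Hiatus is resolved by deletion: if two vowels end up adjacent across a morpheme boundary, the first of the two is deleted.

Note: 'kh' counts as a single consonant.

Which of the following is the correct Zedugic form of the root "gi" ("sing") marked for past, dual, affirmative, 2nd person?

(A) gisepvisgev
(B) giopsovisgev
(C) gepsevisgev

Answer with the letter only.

C

Attach tense past -op → giop.
Attach number dual -so → giopso.
Attach person 2nd person -vis → giopsovis.
Attach polarity affirmative -gev → giopsovisgev.
Apply vowel harmony: giopsovisgev → giepsevisgev.
Apply vowel deletion: giepsevisgev → gepsevisgev.
So the correct form is gepsevisgev, option (C).
(A) gisepvisgev is wrong: it has the affixes in the wrong order.
(B) giopsovisgev is wrong: it fails to apply the sound rule(s).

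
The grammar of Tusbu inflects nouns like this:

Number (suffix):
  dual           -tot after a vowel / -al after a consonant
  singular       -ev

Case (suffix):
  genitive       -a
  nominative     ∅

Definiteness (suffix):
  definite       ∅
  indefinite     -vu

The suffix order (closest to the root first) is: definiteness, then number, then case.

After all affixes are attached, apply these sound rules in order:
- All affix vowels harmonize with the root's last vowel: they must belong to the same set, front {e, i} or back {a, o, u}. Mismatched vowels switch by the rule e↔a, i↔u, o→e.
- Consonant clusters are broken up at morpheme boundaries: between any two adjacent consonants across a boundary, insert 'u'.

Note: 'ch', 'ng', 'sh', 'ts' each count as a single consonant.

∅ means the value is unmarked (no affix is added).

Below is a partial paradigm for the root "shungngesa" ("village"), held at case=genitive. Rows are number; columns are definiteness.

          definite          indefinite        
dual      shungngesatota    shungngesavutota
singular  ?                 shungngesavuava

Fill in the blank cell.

shungngesaava

definiteness = definite: zero marking, form stays shungngesa.
Attach number singular -ev → shungngesaev.
Attach case genitive -a → shungngesaeva.
Apply vowel harmony: shungngesaeva → shungngesaava.
Epenthesis: no change.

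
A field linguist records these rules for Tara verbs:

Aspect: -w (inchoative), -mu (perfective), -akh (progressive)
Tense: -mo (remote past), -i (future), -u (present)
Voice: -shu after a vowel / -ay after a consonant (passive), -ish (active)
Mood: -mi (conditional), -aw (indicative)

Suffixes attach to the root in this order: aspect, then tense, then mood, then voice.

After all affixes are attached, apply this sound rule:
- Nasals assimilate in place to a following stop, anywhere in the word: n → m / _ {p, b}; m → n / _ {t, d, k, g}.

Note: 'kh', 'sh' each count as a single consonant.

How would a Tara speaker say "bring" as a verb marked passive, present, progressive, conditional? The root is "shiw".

Attach aspect progressive -akh → shiwakh.
Attach tense present -u → shiwakhu.
Attach mood conditional -mi → shiwakhumi.
Attach voice passive -shu (after vowel 'i') → shiwakhumishu.
Nasal assimilation: no change.

shiwakhumishu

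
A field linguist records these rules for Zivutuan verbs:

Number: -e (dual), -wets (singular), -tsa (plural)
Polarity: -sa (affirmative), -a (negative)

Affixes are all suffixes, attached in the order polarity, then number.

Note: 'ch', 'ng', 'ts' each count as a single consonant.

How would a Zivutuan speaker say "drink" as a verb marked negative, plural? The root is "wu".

Attach polarity negative -a → wua.
Attach number plural -tsa → wuatsa.

wuatsa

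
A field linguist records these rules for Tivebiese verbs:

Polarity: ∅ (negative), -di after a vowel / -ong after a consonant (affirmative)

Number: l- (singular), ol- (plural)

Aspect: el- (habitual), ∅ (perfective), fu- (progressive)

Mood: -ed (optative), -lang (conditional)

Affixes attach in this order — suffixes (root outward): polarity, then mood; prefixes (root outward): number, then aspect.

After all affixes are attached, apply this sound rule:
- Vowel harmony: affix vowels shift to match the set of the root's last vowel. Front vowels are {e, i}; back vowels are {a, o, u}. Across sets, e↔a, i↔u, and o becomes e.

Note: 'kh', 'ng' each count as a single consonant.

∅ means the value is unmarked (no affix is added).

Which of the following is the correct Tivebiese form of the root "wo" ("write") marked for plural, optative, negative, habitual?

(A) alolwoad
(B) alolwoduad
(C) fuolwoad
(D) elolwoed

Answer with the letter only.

A

polarity = negative: zero marking, form stays wo.
Attach number plural ol- → olwo.
Attach aspect habitual el- → elolwo.
Attach mood optative -ed → elolwoed.
Apply vowel harmony: elolwoed → alolwoad.
So the correct form is alolwoad, option (A).
(B) alolwoduad is wrong: it uses affirmative instead of negative for polarity.
(C) fuolwoad is wrong: it uses progressive instead of habitual for aspect.
(D) elolwoed is wrong: it fails to apply the sound rule(s).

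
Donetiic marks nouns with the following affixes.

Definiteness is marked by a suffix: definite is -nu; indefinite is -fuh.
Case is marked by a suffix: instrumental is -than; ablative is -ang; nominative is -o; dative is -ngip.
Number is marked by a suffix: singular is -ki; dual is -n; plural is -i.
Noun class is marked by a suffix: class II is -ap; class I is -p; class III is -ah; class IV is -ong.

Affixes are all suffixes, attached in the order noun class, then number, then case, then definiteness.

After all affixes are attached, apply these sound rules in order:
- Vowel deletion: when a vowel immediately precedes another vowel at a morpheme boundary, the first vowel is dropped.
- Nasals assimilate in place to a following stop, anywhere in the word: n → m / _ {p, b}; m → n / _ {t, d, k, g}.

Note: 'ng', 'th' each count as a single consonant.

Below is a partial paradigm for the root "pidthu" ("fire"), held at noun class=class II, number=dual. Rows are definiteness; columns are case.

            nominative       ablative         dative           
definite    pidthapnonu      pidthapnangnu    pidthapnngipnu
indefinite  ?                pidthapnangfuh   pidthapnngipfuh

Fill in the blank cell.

pidthapnofuh

Attach noun class class II -ap → pidthuap.
Attach number dual -n → pidthuapn.
Attach case nominative -o → pidthuapno.
Attach definiteness indefinite -fuh → pidthuapnofuh.
Apply vowel deletion: pidthuapnofuh → pidthapnofuh.
Nasal assimilation: no change.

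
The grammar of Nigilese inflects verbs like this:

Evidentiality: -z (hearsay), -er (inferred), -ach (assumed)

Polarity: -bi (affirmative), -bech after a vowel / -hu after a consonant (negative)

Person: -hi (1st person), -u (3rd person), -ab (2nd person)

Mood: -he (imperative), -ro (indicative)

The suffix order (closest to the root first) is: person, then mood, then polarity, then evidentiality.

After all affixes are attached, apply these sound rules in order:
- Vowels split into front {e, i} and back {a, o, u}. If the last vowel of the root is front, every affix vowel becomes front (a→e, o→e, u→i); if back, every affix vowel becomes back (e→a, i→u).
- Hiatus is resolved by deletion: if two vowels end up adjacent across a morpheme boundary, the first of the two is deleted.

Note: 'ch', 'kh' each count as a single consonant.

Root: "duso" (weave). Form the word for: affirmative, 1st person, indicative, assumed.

Attach person 1st person -hi → dusohi.
Attach mood indicative -ro → dusohiro.
Attach polarity affirmative -bi → dusohirobi.
Attach evidentiality assumed -ach → dusohirobiach.
Apply vowel harmony: dusohirobiach → dusohurobuach.
Apply vowel deletion: dusohurobuach → dusohurobach.

dusohurobach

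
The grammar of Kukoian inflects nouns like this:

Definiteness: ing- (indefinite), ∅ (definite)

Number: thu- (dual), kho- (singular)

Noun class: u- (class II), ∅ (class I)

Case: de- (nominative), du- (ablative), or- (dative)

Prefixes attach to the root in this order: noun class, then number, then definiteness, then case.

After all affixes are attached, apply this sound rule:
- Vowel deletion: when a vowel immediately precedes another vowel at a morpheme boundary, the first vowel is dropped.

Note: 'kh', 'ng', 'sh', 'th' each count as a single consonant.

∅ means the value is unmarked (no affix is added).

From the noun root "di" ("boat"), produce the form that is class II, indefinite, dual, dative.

Attach noun class class II u- → udi.
Attach number dual thu- → thuudi.
Attach definiteness indefinite ing- → ingthuudi.
Attach case dative or- → oringthuudi.
Apply vowel deletion: oringthuudi → oringthudi.

oringthudi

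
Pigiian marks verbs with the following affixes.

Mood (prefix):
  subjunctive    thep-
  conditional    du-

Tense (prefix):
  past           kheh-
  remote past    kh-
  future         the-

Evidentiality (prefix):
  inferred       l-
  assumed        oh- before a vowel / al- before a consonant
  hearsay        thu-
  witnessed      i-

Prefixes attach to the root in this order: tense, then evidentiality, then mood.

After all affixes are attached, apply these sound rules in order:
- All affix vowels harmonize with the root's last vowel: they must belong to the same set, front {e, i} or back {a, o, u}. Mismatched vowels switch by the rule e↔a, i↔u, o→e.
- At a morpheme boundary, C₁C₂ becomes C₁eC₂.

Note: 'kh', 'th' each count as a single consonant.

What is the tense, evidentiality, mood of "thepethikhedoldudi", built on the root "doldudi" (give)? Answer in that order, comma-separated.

remote past, hearsay, subjunctive

Segment: thep-thu-kh-doldudi.
tense: kh- → remote past.
evidentiality: thu- → hearsay.
mood: thep- → subjunctive.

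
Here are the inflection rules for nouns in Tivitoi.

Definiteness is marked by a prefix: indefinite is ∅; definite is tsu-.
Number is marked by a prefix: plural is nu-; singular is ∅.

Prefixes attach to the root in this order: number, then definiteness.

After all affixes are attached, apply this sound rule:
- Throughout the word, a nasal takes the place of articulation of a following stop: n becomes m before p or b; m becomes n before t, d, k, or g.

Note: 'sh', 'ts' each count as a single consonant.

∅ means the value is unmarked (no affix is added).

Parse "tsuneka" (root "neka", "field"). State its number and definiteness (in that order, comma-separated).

singular, definite

Segment: tsu-neka.
number: ∅ → singular.
definiteness: tsu- → definite.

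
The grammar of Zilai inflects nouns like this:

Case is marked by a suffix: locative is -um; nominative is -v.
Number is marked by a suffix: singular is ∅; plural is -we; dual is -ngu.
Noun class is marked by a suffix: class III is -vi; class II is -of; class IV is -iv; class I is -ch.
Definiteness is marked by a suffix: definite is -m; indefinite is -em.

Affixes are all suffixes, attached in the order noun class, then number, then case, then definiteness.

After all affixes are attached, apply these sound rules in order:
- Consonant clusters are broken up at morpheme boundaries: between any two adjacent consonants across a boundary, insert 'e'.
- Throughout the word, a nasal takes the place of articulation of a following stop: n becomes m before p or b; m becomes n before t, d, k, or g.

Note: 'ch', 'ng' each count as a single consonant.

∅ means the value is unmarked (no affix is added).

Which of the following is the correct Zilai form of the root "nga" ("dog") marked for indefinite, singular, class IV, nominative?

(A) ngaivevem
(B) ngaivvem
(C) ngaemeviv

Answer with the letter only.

A

Attach noun class class IV -iv → ngaiv.
number = singular: zero marking, form stays ngaiv.
Attach case nominative -v → ngaivv.
Attach definiteness indefinite -em → ngaivvem.
Apply epenthesis: ngaivvem → ngaivevem.
Nasal assimilation: no change.
So the correct form is ngaivevem, option (A).
(C) ngaemeviv is wrong: it has the affixes in the wrong order.
(B) ngaivvem is wrong: it fails to apply the sound rule(s).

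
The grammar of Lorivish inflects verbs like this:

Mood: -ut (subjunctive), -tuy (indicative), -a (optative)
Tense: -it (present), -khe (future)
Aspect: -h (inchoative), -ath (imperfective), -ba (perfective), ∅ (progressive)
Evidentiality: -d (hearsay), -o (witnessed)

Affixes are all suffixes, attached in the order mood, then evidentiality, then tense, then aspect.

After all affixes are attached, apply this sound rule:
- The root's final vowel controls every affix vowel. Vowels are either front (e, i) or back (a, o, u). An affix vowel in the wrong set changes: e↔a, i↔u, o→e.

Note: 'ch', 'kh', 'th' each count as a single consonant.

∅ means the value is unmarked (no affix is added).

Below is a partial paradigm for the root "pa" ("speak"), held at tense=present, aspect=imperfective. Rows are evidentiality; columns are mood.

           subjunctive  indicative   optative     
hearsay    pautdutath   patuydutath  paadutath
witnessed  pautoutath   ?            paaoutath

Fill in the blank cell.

patuyoutath

Attach mood indicative -tuy → patuy.
Attach evidentiality witnessed -o → patuyo.
Attach tense present -it → patuyoit.
Attach aspect imperfective -ath → patuyoitath.
Apply vowel harmony: patuyoitath → patuyoutath.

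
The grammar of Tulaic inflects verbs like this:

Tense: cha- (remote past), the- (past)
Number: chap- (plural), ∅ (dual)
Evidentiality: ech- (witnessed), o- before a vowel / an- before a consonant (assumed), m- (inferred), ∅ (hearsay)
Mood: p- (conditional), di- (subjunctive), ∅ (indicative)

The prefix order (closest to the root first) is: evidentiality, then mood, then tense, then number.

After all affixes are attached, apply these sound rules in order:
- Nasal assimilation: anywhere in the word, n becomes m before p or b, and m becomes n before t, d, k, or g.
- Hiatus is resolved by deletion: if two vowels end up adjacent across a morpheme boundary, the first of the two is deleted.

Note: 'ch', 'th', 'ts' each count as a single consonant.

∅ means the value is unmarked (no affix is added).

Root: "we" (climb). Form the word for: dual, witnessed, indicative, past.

Attach evidentiality witnessed ech- → echwe.
mood = indicative: zero marking, form stays echwe.
Attach tense past the- → theechwe.
number = dual: zero marking, form stays theechwe.
Nasal assimilation: no change.
Apply vowel deletion: theechwe → thechwe.

thechwe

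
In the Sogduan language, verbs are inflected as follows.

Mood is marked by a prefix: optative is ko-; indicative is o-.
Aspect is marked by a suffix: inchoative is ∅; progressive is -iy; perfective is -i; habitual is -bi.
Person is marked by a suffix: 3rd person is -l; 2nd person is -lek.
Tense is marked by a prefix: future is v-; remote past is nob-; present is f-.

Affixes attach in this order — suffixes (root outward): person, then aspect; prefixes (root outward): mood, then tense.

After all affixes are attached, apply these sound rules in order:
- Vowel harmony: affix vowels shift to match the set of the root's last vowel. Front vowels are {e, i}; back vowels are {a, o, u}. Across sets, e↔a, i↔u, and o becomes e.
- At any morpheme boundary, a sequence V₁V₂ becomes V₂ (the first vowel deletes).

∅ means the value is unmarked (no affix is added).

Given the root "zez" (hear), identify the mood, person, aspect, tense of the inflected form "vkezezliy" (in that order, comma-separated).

Segment: v-ko-zez-l-iy.
mood: ko- → optative.
person: -l → 3rd person.
aspect: -iy → progressive.
tense: v- → future.

optative, 3rd person, progressive, future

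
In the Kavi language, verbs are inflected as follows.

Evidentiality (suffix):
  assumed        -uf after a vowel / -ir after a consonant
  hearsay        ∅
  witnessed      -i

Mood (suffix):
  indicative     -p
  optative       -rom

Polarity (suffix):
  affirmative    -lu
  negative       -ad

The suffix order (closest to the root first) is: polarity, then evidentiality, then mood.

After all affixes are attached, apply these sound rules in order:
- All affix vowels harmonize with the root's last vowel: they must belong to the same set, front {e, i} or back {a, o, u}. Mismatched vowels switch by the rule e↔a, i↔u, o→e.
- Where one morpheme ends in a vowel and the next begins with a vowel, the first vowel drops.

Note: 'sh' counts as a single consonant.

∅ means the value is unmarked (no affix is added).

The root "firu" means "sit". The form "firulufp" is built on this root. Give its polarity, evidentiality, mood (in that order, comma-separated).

Segment: firu-lu-uf-p.
polarity: -lu → affirmative.
evidentiality: -uf/ir → assumed.
mood: -p → indicative.

affirmative, assumed, indicative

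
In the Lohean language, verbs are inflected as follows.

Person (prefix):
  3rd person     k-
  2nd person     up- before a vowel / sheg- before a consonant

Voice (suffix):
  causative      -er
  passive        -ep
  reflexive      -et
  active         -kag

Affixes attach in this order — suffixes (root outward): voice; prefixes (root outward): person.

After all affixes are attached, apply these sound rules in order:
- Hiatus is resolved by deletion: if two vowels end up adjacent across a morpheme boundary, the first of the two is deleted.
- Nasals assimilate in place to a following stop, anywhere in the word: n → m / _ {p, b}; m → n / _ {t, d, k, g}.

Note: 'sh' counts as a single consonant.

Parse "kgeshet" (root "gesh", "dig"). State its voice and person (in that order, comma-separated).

reflexive, 3rd person

Segment: k-gesh-et.
voice: -et → reflexive.
person: k- → 3rd person.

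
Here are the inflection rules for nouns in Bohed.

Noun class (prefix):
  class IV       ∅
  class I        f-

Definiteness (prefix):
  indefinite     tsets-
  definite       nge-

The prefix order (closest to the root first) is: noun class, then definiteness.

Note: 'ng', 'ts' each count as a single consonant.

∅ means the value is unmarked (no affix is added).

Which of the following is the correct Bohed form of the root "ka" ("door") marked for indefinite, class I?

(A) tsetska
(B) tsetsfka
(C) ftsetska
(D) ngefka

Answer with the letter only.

B

Attach noun class class I f- → fka.
Attach definiteness indefinite tsets- → tsetsfka.
So the correct form is tsetsfka, option (B).
(C) ftsetska is wrong: it has the affixes in the wrong order.
(A) tsetska is wrong: it uses class IV instead of class I for noun class.
(D) ngefka is wrong: it uses definite instead of indefinite for definiteness.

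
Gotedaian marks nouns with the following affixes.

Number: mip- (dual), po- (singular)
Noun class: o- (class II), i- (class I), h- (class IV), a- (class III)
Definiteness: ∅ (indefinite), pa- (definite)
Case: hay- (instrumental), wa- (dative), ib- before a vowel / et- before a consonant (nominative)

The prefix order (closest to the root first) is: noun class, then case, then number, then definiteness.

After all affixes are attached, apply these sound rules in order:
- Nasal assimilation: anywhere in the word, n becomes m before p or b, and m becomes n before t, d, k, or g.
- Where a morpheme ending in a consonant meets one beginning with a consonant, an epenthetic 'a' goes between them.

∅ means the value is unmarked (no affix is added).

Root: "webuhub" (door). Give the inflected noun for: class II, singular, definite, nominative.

Attach noun class class II o- → owebuhub.
Attach case nominative ib- (before vowel 'o') → ibowebuhub.
Attach number singular po- → poibowebuhub.
Attach definiteness definite pa- → papoibowebuhub.
Nasal assimilation: no change.
Epenthesis: no change.

papoibowebuhub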